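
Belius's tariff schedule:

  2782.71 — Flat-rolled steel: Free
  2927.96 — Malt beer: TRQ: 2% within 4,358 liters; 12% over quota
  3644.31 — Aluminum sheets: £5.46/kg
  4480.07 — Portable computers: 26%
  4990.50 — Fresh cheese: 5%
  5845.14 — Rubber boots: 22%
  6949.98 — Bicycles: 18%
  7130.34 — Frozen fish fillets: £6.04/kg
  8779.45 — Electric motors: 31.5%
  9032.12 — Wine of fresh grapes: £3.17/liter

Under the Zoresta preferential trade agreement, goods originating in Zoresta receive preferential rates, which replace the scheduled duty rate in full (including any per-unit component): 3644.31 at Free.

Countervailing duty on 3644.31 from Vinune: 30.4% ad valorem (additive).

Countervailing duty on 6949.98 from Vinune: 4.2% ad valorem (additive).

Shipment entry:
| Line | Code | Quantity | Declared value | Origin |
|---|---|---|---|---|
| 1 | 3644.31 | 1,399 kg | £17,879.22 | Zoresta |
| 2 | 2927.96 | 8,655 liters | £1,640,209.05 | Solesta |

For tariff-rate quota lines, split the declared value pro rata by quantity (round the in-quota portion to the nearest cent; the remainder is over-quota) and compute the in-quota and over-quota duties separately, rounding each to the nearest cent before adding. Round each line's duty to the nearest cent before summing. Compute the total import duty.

Line 1 (3644.31, Zoresta, 1,399 kg, £17,879.22):
Base rate for 3644.31 is £5.46/kg.
Origin Zoresta qualifies under the Belius–Zoresta agreement and 3644.31 is covered: preferential rate Free applies instead.
The additional-duty order on 3644.31 targets Vinune, not Zoresta; it does not apply.
Duty = £17,879.22 × 0% = £0.00.
Line 2 (2927.96, Solesta, 8,655 liters, £1,640,209.05):
Code 2927.96 is under a tariff-rate quota (threshold 4,358 liters). In-quota: 4,358 liters at 2%; over-quota: 4,297 liters at 12%.
Pro-rata value split: in-quota = £1,640,209.05 × 4,358/8,655 = £825,884.58; over-quota = £1,640,209.05 − £825,884.58 = £814,324.47.
In-quota duty = £825,884.58 × 2% = £16,517.69. Over-quota duty = £814,324.47 × 12% = £97,718.94.
Line duty = £16,517.69 + £97,718.94 = £114,236.63.
Total = £0.00 + £114,236.63 = £114,236.63.

£114,236.63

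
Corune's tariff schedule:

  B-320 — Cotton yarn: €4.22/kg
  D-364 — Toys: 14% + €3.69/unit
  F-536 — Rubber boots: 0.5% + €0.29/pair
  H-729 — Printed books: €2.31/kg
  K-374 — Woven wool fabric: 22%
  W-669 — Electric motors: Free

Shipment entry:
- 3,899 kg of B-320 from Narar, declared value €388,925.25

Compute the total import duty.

€16,453.78

Line 1 (B-320, Narar, 3,899 kg, €388,925.25):
Base rate for B-320 is €4.22/kg.
Duty = 3,899 × €4.22 = €16,453.78.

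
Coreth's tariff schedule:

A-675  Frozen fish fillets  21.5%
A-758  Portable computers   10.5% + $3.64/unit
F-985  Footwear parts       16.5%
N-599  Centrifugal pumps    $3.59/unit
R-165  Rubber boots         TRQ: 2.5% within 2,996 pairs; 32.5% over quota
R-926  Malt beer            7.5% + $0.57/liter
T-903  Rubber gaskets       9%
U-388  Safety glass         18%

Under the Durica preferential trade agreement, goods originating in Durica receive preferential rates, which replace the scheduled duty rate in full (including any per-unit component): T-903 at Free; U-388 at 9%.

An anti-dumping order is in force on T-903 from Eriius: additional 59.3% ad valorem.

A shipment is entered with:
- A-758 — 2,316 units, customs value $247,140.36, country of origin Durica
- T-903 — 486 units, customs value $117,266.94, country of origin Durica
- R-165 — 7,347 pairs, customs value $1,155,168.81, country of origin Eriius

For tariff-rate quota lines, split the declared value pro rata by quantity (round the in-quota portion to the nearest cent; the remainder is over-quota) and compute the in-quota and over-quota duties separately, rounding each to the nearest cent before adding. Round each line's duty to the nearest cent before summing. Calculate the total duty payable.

$268,491.52

Line 1 (A-758, Durica, 2,316 units, $247,140.36):
Base rate for A-758 is 10.5% + $3.64/unit.
Origin Durica is the FTA partner but A-758 is not on the preference list; base rate stands.
Duty = $247,140.36 × 10.5% + 2,316 × $3.64 = $34,379.98.
Line 2 (T-903, Durica, 486 units, $117,266.94):
Base rate for T-903 is 9%.
Origin Durica qualifies under the Coreth–Durica agreement and T-903 is covered: preferential rate Free applies instead.
The additional-duty order on T-903 targets Eriius, not Durica; it does not apply.
Duty = $117,266.94 × 0% = $0.00.
Line 3 (R-165, Eriius, 7,347 pairs, $1,155,168.81):
Code R-165 is under a tariff-rate quota (threshold 2,996 pairs). In-quota: 2,996 pairs at 2.5%; over-quota: 4,351 pairs at 32.5%.
Pro-rata value split: in-quota = $1,155,168.81 × 2,996/7,347 = $471,061.08; over-quota = $1,155,168.81 − $471,061.08 = $684,107.73.
In-quota duty = $471,061.08 × 2.5% = $11,776.53. Over-quota duty = $684,107.73 × 32.5% = $222,335.01.
Line duty = $11,776.53 + $222,335.01 = $234,111.54.
Total = $34,379.98 + $0.00 + $234,111.54 = $268,491.52.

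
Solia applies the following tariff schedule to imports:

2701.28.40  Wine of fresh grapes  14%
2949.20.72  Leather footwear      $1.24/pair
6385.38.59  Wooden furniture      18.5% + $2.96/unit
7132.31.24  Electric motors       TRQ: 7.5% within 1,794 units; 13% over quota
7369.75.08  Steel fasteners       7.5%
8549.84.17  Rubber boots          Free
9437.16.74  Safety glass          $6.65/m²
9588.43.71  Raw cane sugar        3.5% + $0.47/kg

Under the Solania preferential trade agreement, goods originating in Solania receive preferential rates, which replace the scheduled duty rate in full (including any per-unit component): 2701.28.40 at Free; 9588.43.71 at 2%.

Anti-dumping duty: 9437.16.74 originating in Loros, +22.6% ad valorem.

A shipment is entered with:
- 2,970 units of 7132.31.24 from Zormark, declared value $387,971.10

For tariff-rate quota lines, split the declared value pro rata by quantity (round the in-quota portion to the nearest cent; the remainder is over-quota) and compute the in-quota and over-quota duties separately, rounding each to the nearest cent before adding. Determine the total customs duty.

$37,546.98

Line 1 (7132.31.24, Zormark, 2,970 units, $387,971.10):
Code 7132.31.24 is under a tariff-rate quota (threshold 1,794 units). In-quota: 1,794 units at 7.5%; over-quota: 1,176 units at 13%.
Pro-rata value split: in-quota = $387,971.10 × 1,794/2,970 = $234,350.22; over-quota = $387,971.10 − $234,350.22 = $153,620.88.
In-quota duty = $234,350.22 × 7.5% = $17,576.27. Over-quota duty = $153,620.88 × 13% = $19,970.71.
Line duty = $17,576.27 + $19,970.71 = $37,546.98.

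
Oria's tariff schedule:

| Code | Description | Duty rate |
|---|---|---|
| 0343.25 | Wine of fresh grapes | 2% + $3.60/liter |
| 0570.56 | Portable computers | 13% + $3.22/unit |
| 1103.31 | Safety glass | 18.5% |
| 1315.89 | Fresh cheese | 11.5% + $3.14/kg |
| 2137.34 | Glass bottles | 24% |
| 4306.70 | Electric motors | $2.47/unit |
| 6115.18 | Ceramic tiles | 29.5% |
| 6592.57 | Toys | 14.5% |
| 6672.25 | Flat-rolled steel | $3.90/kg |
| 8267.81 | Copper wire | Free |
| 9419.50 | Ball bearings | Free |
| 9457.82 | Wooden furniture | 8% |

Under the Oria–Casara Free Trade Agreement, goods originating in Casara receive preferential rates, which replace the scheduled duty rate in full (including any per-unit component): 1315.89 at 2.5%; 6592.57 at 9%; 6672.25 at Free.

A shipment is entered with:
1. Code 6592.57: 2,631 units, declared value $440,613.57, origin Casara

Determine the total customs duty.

Line 1 (6592.57, Casara, 2,631 units, $440,613.57):
Base rate for 6592.57 is 14.5%.
Origin Casara qualifies under the Oria–Casara agreement and 6592.57 is covered: preferential rate 9% applies instead.
Duty = $440,613.57 × 9% = $39,655.22.

$39,655.22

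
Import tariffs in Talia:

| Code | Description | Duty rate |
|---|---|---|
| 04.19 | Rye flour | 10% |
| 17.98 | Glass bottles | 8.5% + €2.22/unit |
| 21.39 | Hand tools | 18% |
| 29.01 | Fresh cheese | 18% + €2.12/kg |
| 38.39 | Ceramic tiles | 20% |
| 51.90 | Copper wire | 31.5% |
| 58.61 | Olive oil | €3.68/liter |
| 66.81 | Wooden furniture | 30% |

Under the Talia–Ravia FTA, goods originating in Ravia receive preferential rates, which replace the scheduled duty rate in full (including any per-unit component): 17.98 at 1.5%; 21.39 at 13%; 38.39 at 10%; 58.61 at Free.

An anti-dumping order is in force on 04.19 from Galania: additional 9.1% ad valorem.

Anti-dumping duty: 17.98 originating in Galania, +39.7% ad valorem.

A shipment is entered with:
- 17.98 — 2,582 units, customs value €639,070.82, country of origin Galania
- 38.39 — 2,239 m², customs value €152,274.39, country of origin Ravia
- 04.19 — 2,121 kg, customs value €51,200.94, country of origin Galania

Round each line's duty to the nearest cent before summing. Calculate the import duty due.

Line 1 (17.98, Galania, 2,582 units, €639,070.82):
Base rate for 17.98 is 8.5% + €2.22/unit.
17.98 has an FTA preferential rate, but origin Galania is not Ravia; base rate stands.
Additional duty on 17.98 from Galania: +39.7%. Applied ad valorem rate: 8.5% + 39.7% = 48.2%.
Duty = €639,070.82 × 48.2% + 2,582 × €2.22 = €313,764.18.
Line 2 (38.39, Ravia, 2,239 m², €152,274.39):
Base rate for 38.39 is 20%.
Origin Ravia qualifies under the Talia–Ravia agreement and 38.39 is covered: preferential rate 10% applies instead.
Duty = €152,274.39 × 10% = €15,227.44.
Line 3 (04.19, Galania, 2,121 kg, €51,200.94):
Base rate for 04.19 is 10%.
Additional duty on 04.19 from Galania: +9.1%. Applied ad valorem rate: 10% + 9.1% = 19.1%.
Duty = €51,200.94 × 19.1% = €9,779.38.
Total = €313,764.18 + €15,227.44 + €9,779.38 = €338,771.00.

€338,771.00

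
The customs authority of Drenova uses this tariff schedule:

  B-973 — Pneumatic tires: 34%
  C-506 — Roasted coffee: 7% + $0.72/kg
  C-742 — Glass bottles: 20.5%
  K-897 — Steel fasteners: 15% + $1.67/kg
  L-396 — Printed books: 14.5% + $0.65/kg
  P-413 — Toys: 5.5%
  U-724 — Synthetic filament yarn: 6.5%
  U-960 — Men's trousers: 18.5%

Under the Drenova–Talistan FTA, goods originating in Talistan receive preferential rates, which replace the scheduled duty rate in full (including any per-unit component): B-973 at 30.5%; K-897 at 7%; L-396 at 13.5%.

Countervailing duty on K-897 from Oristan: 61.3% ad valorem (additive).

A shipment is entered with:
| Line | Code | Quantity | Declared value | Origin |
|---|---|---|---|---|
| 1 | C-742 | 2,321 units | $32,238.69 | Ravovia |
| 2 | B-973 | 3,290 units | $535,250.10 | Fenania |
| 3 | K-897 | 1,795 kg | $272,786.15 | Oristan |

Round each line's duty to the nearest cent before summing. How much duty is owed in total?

Line 1 (C-742, Ravovia, 2,321 units, $32,238.69):
Base rate for C-742 is 20.5%.
Duty = $32,238.69 × 20.5% = $6,608.93.
Line 2 (B-973, Fenania, 3,290 units, $535,250.10):
Base rate for B-973 is 34%.
B-973 has an FTA preferential rate, but origin Fenania is not Talistan; base rate stands.
Duty = $535,250.10 × 34% = $181,985.03.
Line 3 (K-897, Oristan, 1,795 kg, $272,786.15):
Base rate for K-897 is 15% + $1.67/kg.
K-897 has an FTA preferential rate, but origin Oristan is not Talistan; base rate stands.
Additional duty on K-897 from Oristan: +61.3%. Applied ad valorem rate: 15% + 61.3% = 76.3%.
Duty = $272,786.15 × 76.3% + 1,795 × $1.67 = $211,133.48.
Total = $6,608.93 + $181,985.03 + $211,133.48 = $399,727.44.

$399,727.44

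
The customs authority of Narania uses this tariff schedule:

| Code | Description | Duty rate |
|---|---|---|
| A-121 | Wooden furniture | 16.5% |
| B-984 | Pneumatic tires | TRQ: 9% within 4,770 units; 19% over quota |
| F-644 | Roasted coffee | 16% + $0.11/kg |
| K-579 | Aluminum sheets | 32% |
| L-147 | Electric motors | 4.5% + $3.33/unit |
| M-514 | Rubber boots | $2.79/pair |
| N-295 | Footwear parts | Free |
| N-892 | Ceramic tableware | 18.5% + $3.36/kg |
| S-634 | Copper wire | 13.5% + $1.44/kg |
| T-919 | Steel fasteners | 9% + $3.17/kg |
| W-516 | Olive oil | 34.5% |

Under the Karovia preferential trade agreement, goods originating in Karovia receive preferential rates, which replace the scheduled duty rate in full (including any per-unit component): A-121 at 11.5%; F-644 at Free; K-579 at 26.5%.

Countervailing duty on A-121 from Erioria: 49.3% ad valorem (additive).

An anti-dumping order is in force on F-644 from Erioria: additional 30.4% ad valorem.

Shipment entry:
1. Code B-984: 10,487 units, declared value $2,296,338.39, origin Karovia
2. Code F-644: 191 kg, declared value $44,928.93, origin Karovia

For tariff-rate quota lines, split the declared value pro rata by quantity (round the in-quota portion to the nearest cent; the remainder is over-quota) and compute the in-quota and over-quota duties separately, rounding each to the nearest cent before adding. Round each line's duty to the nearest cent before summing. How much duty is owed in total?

$331,855.60

Line 1 (B-984, Karovia, 10,487 units, $2,296,338.39):
Code B-984 is under a tariff-rate quota (threshold 4,770 units). In-quota: 4,770 units at 9%; over-quota: 5,717 units at 19%.
Pro-rata value split: in-quota = $2,296,338.39 × 4,770/10,487 = $1,044,486.90; over-quota = $2,296,338.39 − $1,044,486.90 = $1,251,851.49.
In-quota duty = $1,044,486.90 × 9% = $94,003.82. Over-quota duty = $1,251,851.49 × 19% = $237,851.78.
Line duty = $94,003.82 + $237,851.78 = $331,855.60.
Line 2 (F-644, Karovia, 191 kg, $44,928.93):
Base rate for F-644 is 16% + $0.11/kg.
Origin Karovia qualifies under the Narania–Karovia agreement and F-644 is covered: preferential rate Free applies instead.
The additional-duty order on F-644 targets Erioria, not Karovia; it does not apply.
Duty = $44,928.93 × 0% = $0.00.
Total = $331,855.60 + $0.00 = $331,855.60.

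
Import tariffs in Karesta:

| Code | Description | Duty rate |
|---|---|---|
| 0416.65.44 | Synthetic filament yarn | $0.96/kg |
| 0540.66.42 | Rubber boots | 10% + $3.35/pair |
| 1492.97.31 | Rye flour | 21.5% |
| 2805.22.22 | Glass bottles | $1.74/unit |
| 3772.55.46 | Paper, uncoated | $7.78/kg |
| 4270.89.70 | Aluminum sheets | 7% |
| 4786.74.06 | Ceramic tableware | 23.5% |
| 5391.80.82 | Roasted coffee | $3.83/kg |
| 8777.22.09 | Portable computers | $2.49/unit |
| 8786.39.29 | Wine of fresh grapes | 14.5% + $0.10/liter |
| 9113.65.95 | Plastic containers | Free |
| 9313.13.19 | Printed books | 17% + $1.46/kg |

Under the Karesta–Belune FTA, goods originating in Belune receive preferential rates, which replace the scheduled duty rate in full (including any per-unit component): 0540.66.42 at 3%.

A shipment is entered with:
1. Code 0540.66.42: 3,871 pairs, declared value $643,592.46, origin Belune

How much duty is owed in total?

Line 1 (0540.66.42, Belune, 3,871 pairs, $643,592.46):
Base rate for 0540.66.42 is 10% + $3.35/pair.
Origin Belune qualifies under the Karesta–Belune agreement and 0540.66.42 is covered: preferential rate 3% applies instead.
Duty = $643,592.46 × 3% = $19,307.77.

$19,307.77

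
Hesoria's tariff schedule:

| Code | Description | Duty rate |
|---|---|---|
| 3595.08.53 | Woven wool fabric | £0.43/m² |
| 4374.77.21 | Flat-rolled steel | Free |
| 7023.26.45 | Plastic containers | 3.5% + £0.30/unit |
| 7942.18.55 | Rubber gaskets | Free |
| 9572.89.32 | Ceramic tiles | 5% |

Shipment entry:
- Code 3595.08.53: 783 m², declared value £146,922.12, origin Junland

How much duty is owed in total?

£336.69

Line 1 (3595.08.53, Junland, 783 m², £146,922.12):
Base rate for 3595.08.53 is £0.43/m².
Duty = 783 × £0.43 = £336.69.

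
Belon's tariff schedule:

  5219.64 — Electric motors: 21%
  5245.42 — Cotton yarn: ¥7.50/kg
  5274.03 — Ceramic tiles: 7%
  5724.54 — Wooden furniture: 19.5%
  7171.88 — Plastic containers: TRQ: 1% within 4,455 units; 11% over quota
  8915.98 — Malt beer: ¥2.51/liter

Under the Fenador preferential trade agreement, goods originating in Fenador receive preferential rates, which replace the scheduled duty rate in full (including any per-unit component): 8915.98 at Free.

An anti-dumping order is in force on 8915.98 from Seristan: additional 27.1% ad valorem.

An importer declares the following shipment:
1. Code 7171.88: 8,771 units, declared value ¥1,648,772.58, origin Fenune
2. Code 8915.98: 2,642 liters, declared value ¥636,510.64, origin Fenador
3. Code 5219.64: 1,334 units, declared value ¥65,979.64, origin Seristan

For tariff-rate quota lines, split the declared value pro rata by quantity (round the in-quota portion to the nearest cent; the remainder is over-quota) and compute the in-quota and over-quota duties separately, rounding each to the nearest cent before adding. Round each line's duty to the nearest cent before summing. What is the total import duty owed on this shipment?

¥111,475.61

Line 1 (7171.88, Fenune, 8,771 units, ¥1,648,772.58):
Code 7171.88 is under a tariff-rate quota (threshold 4,455 units). In-quota: 4,455 units at 1%; over-quota: 4,316 units at 11%.
Pro-rata value split: in-quota = ¥1,648,772.58 × 4,455/8,771 = ¥837,450.90; over-quota = ¥1,648,772.58 − ¥837,450.90 = ¥811,321.68.
In-quota duty = ¥837,450.90 × 1% = ¥8,374.51. Over-quota duty = ¥811,321.68 × 11% = ¥89,245.38.
Line duty = ¥8,374.51 + ¥89,245.38 = ¥97,619.89.
Line 2 (8915.98, Fenador, 2,642 liters, ¥636,510.64):
Base rate for 8915.98 is ¥2.51/liter.
Origin Fenador qualifies under the Belon–Fenador agreement and 8915.98 is covered: preferential rate Free applies instead.
The additional-duty order on 8915.98 targets Seristan, not Fenador; it does not apply.
Duty = ¥636,510.64 × 0% = ¥0.00.
Line 3 (5219.64, Seristan, 1,334 units, ¥65,979.64):
Base rate for 5219.64 is 21%.
Duty = ¥65,979.64 × 21% = ¥13,855.72.
Total = ¥97,619.89 + ¥0.00 + ¥13,855.72 = ¥111,475.61.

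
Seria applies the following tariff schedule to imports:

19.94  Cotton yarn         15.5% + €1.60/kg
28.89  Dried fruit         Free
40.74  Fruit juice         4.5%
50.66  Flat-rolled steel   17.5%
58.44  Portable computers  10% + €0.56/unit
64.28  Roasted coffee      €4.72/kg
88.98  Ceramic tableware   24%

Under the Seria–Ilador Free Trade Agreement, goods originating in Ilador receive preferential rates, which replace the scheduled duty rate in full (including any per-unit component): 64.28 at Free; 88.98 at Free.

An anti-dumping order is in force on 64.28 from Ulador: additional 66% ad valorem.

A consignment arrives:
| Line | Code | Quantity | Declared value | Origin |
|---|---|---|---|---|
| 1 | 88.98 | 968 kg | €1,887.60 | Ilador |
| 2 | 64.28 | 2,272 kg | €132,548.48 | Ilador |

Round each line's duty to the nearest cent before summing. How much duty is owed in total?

€0.00

Line 1 (88.98, Ilador, 968 kg, €1,887.60):
Base rate for 88.98 is 24%.
Origin Ilador qualifies under the Seria–Ilador agreement and 88.98 is covered: preferential rate Free applies instead.
Duty = €1,887.60 × 0% = €0.00.
Line 2 (64.28, Ilador, 2,272 kg, €132,548.48):
Base rate for 64.28 is €4.72/kg.
Origin Ilador qualifies under the Seria–Ilador agreement and 64.28 is covered: preferential rate Free applies instead.
The additional-duty order on 64.28 targets Ulador, not Ilador; it does not apply.
Duty = €132,548.48 × 0% = €0.00.
Total = €0.00 + €0.00 = €0.00.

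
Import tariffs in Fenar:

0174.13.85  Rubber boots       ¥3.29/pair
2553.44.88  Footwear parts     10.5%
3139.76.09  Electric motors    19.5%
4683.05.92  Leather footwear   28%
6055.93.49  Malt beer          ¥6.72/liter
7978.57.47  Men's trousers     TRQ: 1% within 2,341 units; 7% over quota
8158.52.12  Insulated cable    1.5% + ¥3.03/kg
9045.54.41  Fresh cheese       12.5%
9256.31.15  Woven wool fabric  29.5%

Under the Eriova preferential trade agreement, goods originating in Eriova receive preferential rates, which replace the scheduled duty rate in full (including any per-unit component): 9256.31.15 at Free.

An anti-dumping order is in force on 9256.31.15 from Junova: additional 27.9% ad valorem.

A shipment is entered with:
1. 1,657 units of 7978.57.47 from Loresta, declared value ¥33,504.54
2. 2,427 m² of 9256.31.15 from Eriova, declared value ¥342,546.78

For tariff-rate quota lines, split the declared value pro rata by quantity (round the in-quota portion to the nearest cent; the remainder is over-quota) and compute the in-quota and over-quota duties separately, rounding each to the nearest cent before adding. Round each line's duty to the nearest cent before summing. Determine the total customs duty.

¥335.05

Line 1 (7978.57.47, Loresta, 1,657 units, ¥33,504.54):
Code 7978.57.47 is under a tariff-rate quota (threshold 2,341 units). Quantity 1,657 units is within the quota, so the in-quota rate 1% applies to the full value.
Duty = ¥33,504.54 × 1% = ¥335.05.
Line 2 (9256.31.15, Eriova, 2,427 m², ¥342,546.78):
Base rate for 9256.31.15 is 29.5%.
Origin Eriova qualifies under the Fenar–Eriova agreement and 9256.31.15 is covered: preferential rate Free applies instead.
The additional-duty order on 9256.31.15 targets Junova, not Eriova; it does not apply.
Duty = ¥342,546.78 × 0% = ¥0.00.
Total = ¥335.05 + ¥0.00 = ¥335.05.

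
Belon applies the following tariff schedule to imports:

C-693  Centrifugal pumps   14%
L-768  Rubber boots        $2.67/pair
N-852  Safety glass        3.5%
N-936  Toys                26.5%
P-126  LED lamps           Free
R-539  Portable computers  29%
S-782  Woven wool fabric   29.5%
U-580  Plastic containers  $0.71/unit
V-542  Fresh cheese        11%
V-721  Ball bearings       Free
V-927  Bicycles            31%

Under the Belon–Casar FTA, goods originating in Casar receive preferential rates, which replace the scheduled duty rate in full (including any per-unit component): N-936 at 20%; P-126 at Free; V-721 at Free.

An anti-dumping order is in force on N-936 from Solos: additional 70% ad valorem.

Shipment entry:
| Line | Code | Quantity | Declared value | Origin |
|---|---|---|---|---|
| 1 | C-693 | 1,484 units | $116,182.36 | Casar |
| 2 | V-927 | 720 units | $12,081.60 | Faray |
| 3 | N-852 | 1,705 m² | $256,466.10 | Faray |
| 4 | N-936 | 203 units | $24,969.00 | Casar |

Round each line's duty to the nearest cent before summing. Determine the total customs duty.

$33,980.94

Line 1 (C-693, Casar, 1,484 units, $116,182.36):
Base rate for C-693 is 14%.
Origin Casar is the FTA partner but C-693 is not on the preference list; base rate stands.
Duty = $116,182.36 × 14% = $16,265.53.
Line 2 (V-927, Faray, 720 units, $12,081.60):
Base rate for V-927 is 31%.
Duty = $12,081.60 × 31% = $3,745.30.
Line 3 (N-852, Faray, 1,705 m², $256,466.10):
Base rate for N-852 is 3.5%.
Duty = $256,466.10 × 3.5% = $8,976.31.
Line 4 (N-936, Casar, 203 units, $24,969.00):
Base rate for N-936 is 26.5%.
Origin Casar qualifies under the Belon–Casar agreement and N-936 is covered: preferential rate 20% applies instead.
The additional-duty order on N-936 targets Solos, not Casar; it does not apply.
Duty = $24,969.00 × 20% = $4,993.80.
Total = $16,265.53 + $3,745.30 + $8,976.31 + $4,993.80 = $33,980.94.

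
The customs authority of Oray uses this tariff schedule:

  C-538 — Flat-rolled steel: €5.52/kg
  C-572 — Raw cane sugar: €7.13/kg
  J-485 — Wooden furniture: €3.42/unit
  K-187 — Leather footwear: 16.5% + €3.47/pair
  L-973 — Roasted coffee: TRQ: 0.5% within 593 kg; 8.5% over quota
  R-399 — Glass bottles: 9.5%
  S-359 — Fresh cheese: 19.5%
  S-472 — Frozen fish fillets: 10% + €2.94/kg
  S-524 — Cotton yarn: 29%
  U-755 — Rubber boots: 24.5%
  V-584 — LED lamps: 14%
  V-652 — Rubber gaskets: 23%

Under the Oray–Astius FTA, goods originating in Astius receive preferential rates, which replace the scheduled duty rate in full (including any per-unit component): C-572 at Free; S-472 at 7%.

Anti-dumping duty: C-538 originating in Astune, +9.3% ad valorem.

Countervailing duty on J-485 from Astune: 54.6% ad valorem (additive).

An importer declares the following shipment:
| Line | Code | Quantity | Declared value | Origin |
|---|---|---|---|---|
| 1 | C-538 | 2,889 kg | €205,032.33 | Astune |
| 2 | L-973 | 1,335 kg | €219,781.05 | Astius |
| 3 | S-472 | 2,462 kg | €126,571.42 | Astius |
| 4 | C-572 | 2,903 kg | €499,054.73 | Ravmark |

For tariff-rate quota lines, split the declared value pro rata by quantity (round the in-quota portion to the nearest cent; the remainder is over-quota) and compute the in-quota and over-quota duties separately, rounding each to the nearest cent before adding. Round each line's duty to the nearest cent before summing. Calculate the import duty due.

€75,445.02

Line 1 (C-538, Astune, 2,889 kg, €205,032.33):
Base rate for C-538 is €5.52/kg.
Additional duty on C-538 from Astune: +9.3% ad valorem. Applied ad valorem rate = 9.3%.
Duty = €205,032.33 × 9.3% + 2,889 × €5.52 = €35,015.29.
Line 2 (L-973, Astius, 1,335 kg, €219,781.05):
Code L-973 is under a tariff-rate quota (threshold 593 kg). In-quota: 593 kg at 0.5%; over-quota: 742 kg at 8.5%.
Pro-rata value split: in-quota = €219,781.05 × 593/1,335 = €97,625.59; over-quota = €219,781.05 − €97,625.59 = €122,155.46.
In-quota duty = €97,625.59 × 0.5% = €488.13. Over-quota duty = €122,155.46 × 8.5% = €10,383.21.
Line duty = €488.13 + €10,383.21 = €10,871.34.
Line 3 (S-472, Astius, 2,462 kg, €126,571.42):
Base rate for S-472 is 10% + €2.94/kg.
Origin Astius qualifies under the Oray–Astius agreement and S-472 is covered: preferential rate 7% applies instead.
Duty = €126,571.42 × 7% = €8,860.00.
Line 4 (C-572, Ravmark, 2,903 kg, €499,054.73):
Base rate for C-572 is €7.13/kg.
C-572 has an FTA preferential rate, but origin Ravmark is not Astius; base rate stands.
Duty = 2,903 × €7.13 = €20,698.39.
Total = €35,015.29 + €10,871.34 + €8,860.00 + €20,698.39 = €75,445.02.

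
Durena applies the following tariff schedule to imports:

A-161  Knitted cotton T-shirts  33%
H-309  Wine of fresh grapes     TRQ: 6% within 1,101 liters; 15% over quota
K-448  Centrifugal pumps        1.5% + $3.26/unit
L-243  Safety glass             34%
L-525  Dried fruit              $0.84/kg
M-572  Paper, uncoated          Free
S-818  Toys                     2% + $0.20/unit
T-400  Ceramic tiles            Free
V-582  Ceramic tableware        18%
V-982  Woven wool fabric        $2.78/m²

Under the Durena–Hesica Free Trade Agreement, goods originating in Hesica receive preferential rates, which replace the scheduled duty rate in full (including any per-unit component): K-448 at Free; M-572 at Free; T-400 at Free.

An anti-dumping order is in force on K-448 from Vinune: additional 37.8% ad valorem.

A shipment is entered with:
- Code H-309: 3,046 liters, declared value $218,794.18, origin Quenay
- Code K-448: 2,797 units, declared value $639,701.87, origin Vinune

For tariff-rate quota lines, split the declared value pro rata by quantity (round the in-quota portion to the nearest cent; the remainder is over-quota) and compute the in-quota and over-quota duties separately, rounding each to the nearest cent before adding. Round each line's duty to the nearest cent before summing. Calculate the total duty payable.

Line 1 (H-309, Quenay, 3,046 liters, $218,794.18):
Code H-309 is under a tariff-rate quota (threshold 1,101 liters). In-quota: 1,101 liters at 6%; over-quota: 1,945 liters at 15%.
Pro-rata value split: in-quota = $218,794.18 × 1,101/3,046 = $79,084.83; over-quota = $218,794.18 − $79,084.83 = $139,709.35.
In-quota duty = $79,084.83 × 6% = $4,745.09. Over-quota duty = $139,709.35 × 15% = $20,956.40.
Line duty = $4,745.09 + $20,956.40 = $25,701.49.
Line 2 (K-448, Vinune, 2,797 units, $639,701.87):
Base rate for K-448 is 1.5% + $3.26/unit.
K-448 has an FTA preferential rate, but origin Vinune is not Hesica; base rate stands.
Additional duty on K-448 from Vinune: +37.8%. Applied ad valorem rate: 1.5% + 37.8% = 39.3%.
Duty = $639,701.87 × 39.3% + 2,797 × $3.26 = $260,521.05.
Total = $25,701.49 + $260,521.05 = $286,222.54.

$286,222.54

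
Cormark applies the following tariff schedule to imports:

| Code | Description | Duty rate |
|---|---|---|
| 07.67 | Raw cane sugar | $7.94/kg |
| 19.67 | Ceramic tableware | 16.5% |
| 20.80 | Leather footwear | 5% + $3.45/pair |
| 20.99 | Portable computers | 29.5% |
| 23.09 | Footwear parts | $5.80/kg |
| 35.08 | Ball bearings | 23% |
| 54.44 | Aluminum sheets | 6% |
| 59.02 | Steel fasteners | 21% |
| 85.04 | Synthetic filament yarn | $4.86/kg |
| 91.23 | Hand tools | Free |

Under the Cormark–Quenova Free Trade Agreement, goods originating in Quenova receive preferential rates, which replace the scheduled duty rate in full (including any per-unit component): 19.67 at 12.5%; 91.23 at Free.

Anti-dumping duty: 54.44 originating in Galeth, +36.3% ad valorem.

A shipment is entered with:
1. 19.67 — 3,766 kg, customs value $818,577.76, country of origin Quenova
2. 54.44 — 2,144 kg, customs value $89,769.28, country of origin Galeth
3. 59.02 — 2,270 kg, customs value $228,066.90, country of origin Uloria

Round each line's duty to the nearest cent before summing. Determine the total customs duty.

Line 1 (19.67, Quenova, 3,766 kg, $818,577.76):
Base rate for 19.67 is 16.5%.
Origin Quenova qualifies under the Cormark–Quenova agreement and 19.67 is covered: preferential rate 12.5% applies instead.
Duty = $818,577.76 × 12.5% = $102,322.22.
Line 2 (54.44, Galeth, 2,144 kg, $89,769.28):
Base rate for 54.44 is 6%.
Additional duty on 54.44 from Galeth: +36.3%. Applied ad valorem rate: 6% + 36.3% = 42.3%.
Duty = $89,769.28 × 42.3% = $37,972.41.
Line 3 (59.02, Uloria, 2,270 kg, $228,066.90):
Base rate for 59.02 is 21%.
Duty = $228,066.90 × 21% = $47,894.05.
Total = $102,322.22 + $37,972.41 + $47,894.05 = $188,188.68.

$188,188.68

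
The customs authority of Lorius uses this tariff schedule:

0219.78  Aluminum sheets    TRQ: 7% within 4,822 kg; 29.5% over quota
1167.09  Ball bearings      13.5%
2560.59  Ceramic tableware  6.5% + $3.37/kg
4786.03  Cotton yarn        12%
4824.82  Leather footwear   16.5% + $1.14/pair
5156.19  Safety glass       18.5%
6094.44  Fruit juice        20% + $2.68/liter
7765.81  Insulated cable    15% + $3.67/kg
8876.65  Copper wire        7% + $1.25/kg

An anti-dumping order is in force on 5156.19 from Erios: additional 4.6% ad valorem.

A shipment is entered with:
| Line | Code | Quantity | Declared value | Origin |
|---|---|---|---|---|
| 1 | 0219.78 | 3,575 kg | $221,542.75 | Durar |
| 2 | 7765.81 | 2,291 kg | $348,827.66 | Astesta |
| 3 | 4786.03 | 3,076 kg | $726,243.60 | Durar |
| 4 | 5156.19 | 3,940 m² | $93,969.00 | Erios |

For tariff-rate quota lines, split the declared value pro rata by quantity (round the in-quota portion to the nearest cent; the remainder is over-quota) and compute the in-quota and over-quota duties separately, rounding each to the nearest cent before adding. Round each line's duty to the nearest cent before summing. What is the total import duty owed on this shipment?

Line 1 (0219.78, Durar, 3,575 kg, $221,542.75):
Code 0219.78 is under a tariff-rate quota (threshold 4,822 kg). Quantity 3,575 kg is within the quota, so the in-quota rate 7% applies to the full value.
Duty = $221,542.75 × 7% = $15,507.99.
Line 2 (7765.81, Astesta, 2,291 kg, $348,827.66):
Base rate for 7765.81 is 15% + $3.67/kg.
Duty = $348,827.66 × 15% + 2,291 × $3.67 = $60,732.12.
Line 3 (4786.03, Durar, 3,076 kg, $726,243.60):
Base rate for 4786.03 is 12%.
Duty = $726,243.60 × 12% = $87,149.23.
Line 4 (5156.19, Erios, 3,940 m², $93,969.00):
Base rate for 5156.19 is 18.5%.
Additional duty on 5156.19 from Erios: +4.6%. Applied ad valorem rate: 18.5% + 4.6% = 23.1%.
Duty = $93,969.00 × 23.1% = $21,706.84.
Total = $15,507.99 + $60,732.12 + $87,149.23 + $21,706.84 = $185,096.18.

$185,096.18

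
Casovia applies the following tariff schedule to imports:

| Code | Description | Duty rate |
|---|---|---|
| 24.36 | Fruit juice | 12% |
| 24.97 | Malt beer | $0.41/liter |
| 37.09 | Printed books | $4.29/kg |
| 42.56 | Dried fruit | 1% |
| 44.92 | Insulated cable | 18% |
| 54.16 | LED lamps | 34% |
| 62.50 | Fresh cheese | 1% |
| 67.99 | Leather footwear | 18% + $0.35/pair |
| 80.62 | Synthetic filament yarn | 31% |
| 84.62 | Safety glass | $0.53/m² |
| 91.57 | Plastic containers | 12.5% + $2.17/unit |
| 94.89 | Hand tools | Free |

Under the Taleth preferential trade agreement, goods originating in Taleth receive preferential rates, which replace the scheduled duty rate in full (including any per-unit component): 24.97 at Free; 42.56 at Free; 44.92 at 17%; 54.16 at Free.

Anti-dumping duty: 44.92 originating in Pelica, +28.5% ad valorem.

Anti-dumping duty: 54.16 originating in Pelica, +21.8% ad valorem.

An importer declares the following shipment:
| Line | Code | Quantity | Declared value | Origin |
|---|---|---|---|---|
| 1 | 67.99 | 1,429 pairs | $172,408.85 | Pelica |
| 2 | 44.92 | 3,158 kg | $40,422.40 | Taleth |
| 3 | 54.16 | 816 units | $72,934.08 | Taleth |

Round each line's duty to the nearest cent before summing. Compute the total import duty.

Line 1 (67.99, Pelica, 1,429 pairs, $172,408.85):
Base rate for 67.99 is 18% + $0.35/pair.
Duty = $172,408.85 × 18% + 1,429 × $0.35 = $31,533.74.
Line 2 (44.92, Taleth, 3,158 kg, $40,422.40):
Base rate for 44.92 is 18%.
Origin Taleth qualifies under the Casovia–Taleth agreement and 44.92 is covered: preferential rate 17% applies instead.
The additional-duty order on 44.92 targets Pelica, not Taleth; it does not apply.
Duty = $40,422.40 × 17% = $6,871.81.
Line 3 (54.16, Taleth, 816 units, $72,934.08):
Base rate for 54.16 is 34%.
Origin Taleth qualifies under the Casovia–Taleth agreement and 54.16 is covered: preferential rate Free applies instead.
The additional-duty order on 54.16 targets Pelica, not Taleth; it does not apply.
Duty = $72,934.08 × 0% = $0.00.
Total = $31,533.74 + $6,871.81 + $0.00 = $38,405.55.

$38,405.55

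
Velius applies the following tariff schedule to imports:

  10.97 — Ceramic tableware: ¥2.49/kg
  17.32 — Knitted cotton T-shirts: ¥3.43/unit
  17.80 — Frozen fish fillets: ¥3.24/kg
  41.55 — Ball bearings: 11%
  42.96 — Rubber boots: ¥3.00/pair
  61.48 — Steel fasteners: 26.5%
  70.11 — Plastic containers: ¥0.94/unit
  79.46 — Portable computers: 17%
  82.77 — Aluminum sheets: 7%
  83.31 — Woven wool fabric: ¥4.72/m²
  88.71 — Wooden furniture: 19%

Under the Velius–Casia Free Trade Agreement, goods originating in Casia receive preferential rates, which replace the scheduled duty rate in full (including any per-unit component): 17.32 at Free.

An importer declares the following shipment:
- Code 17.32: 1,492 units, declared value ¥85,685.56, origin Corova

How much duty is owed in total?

¥5,117.56

Line 1 (17.32, Corova, 1,492 units, ¥85,685.56):
Base rate for 17.32 is ¥3.43/unit.
17.32 has an FTA preferential rate, but origin Corova is not Casia; base rate stands.
Duty = 1,492 × ¥3.43 = ¥5,117.56.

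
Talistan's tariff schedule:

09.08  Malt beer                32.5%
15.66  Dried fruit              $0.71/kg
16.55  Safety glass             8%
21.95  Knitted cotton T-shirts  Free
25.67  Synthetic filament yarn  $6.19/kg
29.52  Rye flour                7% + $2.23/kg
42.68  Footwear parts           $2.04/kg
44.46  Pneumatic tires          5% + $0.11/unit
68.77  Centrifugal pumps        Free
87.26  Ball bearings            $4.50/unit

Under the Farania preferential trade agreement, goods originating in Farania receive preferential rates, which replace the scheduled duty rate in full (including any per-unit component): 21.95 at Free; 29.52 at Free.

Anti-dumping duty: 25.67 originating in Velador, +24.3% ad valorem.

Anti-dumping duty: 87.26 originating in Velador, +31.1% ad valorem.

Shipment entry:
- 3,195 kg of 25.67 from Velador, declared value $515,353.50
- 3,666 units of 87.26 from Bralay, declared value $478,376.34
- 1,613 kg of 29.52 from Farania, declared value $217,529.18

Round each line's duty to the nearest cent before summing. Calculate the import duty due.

$161,504.95

Line 1 (25.67, Velador, 3,195 kg, $515,353.50):
Base rate for 25.67 is $6.19/kg.
Additional duty on 25.67 from Velador: +24.3% ad valorem. Applied ad valorem rate = 24.3%.
Duty = $515,353.50 × 24.3% + 3,195 × $6.19 = $145,007.95.
Line 2 (87.26, Bralay, 3,666 units, $478,376.34):
Base rate for 87.26 is $4.50/unit.
The additional-duty order on 87.26 targets Velador, not Bralay; it does not apply.
Duty = 3,666 × $4.50 = $16,497.00.
Line 3 (29.52, Farania, 1,613 kg, $217,529.18):
Base rate for 29.52 is 7% + $2.23/kg.
Origin Farania qualifies under the Talistan–Farania agreement and 29.52 is covered: preferential rate Free applies instead.
Duty = $217,529.18 × 0% = $0.00.
Total = $145,007.95 + $16,497.00 + $0.00 = $161,504.95.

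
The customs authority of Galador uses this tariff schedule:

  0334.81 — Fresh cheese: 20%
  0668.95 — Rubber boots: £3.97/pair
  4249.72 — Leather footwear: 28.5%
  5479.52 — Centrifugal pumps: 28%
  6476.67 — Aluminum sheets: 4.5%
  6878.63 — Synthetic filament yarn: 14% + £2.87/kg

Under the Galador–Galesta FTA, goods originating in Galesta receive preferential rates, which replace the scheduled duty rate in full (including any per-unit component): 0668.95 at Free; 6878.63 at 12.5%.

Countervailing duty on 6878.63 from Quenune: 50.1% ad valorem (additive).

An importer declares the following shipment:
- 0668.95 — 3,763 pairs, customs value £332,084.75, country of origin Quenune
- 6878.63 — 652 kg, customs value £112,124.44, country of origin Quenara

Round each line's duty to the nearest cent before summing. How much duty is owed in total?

Line 1 (0668.95, Quenune, 3,763 pairs, £332,084.75):
Base rate for 0668.95 is £3.97/pair.
0668.95 has an FTA preferential rate, but origin Quenune is not Galesta; base rate stands.
Duty = 3,763 × £3.97 = £14,939.11.
Line 2 (6878.63, Quenara, 652 kg, £112,124.44):
Base rate for 6878.63 is 14% + £2.87/kg.
6878.63 has an FTA preferential rate, but origin Quenara is not Galesta; base rate stands.
The additional-duty order on 6878.63 targets Quenune, not Quenara; it does not apply.
Duty = £112,124.44 × 14% + 652 × £2.87 = £17,568.66.
Total = £14,939.11 + £17,568.66 = £32,507.77.

£32,507.77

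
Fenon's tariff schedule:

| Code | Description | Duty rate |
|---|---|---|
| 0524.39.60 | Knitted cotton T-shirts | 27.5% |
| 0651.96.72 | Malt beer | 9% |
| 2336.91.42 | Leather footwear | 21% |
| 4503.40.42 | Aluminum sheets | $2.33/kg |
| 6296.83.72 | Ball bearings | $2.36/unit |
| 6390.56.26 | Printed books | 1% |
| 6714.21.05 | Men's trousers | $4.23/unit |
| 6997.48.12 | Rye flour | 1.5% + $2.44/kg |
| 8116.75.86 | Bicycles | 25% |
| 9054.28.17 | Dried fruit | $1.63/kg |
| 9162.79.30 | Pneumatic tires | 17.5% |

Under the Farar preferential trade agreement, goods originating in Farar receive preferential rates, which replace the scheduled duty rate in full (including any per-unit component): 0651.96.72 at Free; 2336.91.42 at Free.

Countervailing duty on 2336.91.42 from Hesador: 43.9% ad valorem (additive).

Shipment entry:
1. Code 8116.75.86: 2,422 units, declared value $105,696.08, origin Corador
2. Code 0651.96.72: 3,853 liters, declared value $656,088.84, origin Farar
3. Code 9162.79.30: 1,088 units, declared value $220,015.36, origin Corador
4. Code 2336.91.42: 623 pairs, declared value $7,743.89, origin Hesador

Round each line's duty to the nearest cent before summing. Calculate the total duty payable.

$69,952.49

Line 1 (8116.75.86, Corador, 2,422 units, $105,696.08):
Base rate for 8116.75.86 is 25%.
Duty = $105,696.08 × 25% = $26,424.02.
Line 2 (0651.96.72, Farar, 3,853 liters, $656,088.84):
Base rate for 0651.96.72 is 9%.
Origin Farar qualifies under the Fenon–Farar agreement and 0651.96.72 is covered: preferential rate Free applies instead.
Duty = $656,088.84 × 0% = $0.00.
Line 3 (9162.79.30, Corador, 1,088 units, $220,015.36):
Base rate for 9162.79.30 is 17.5%.
Duty = $220,015.36 × 17.5% = $38,502.69.
Line 4 (2336.91.42, Hesador, 623 pairs, $7,743.89):
Base rate for 2336.91.42 is 21%.
2336.91.42 has an FTA preferential rate, but origin Hesador is not Farar; base rate stands.
Additional duty on 2336.91.42 from Hesador: +43.9%. Applied ad valorem rate: 21% + 43.9% = 64.9%.
Duty = $7,743.89 × 64.9% = $5,025.78.
Total = $26,424.02 + $0.00 + $38,502.69 + $5,025.78 = $69,952.49.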